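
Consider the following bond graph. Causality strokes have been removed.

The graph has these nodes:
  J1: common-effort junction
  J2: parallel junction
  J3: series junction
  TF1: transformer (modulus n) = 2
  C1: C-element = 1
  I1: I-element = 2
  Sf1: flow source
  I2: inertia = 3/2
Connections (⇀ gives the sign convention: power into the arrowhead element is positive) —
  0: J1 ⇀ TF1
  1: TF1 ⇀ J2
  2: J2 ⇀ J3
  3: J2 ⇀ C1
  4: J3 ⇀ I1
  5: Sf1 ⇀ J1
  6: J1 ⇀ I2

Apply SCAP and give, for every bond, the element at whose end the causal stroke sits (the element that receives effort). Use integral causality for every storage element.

β0 →J1
β1 →TF1
β2 →J3
β3 →J2
β4 →I1
β5 →Sf1
β6 →I2

β5 →Sf1  (Sf1: flow source, stroke at near end)
β3 →J2  (C1: C, integral causality)
β1 →TF1  (J2 effort already set via bond 3)
β2 →J3  (J2: bond 3 brought effort, rest push out)
β4 →I1  (closing 1-jn rule on J3)
β0 →J1  (TF TF1: opposite of bond 1)
β6 →I2  (0-jn J1 has e-setter on 0)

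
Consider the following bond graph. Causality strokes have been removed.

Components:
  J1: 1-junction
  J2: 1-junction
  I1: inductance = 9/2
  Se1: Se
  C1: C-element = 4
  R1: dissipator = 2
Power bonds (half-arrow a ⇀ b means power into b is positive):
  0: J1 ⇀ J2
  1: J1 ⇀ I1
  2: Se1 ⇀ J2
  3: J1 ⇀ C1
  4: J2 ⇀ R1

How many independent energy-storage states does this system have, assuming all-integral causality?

2  (C1, I1 all integral)

b2 |J2  (source Se1 imposes e)
b1 |I1  (I1 outputs flow p/I1)
b0 |J1  (J1 flow already set via bond 1)
b3 |J1  (common-f at J1 fixed by 1)
b4 |J2  (common-f at J2 fixed by 0)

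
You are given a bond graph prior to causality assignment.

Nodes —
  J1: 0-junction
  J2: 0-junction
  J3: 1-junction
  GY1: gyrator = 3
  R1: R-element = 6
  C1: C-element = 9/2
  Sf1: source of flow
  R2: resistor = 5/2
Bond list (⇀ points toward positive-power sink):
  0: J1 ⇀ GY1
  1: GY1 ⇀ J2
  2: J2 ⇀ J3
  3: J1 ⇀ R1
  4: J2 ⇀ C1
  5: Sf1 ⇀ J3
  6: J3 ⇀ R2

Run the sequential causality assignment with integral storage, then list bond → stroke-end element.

#0 |GY1
#1 |GY1
#2 |J3
#3 |J1
#4 |J2
#5 |Sf1
#6 |J3

b5 stroke→Sf1  (Sf1 fixes flow; stroke at Sf1)
b2 stroke→J3  (J3 flow already set via bond 5)
b6 stroke→J3  (common-f at J3 fixed by 5)
b4 stroke→J2  (C1 integral (e out))
b1 stroke→GY1  (0-jn J2 has e-setter on 4)
b0 stroke→GY1  (GY1 both-in/both-out from 1)
b3 stroke→J1  (only one effort-in slot at J1)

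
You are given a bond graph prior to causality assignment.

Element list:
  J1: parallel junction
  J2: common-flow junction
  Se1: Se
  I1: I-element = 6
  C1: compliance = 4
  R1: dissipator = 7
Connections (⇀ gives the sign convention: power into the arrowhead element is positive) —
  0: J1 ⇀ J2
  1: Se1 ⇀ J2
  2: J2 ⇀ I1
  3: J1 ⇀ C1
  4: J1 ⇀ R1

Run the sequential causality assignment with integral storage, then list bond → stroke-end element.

β0 |J2
β1 |J2
β2 |I1
β3 |J1
β4 |R1

#1 stroke at J2  (source Se1 imposes e)
#2 stroke at I1  (I1: I, integral causality)
#0 stroke at J2  (J2: bond 2 brought flow, rest push out)
#3 stroke at J1  (C1: C, integral causality)
#4 stroke at R1  (J1: bond 3 brought effort, rest push out)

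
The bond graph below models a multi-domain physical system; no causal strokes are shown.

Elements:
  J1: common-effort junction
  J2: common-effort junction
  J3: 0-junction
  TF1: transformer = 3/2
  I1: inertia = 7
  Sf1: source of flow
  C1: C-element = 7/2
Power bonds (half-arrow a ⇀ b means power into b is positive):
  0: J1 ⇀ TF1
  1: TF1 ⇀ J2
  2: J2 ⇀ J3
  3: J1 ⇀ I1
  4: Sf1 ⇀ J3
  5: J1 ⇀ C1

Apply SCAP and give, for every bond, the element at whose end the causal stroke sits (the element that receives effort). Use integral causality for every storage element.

#0 |TF1
#1 |J2
#2 |J3
#3 |I1
#4 |Sf1
#5 |J1

b4 →Sf1  (source Sf1 imposes f)
b2 →J3  (J3: last free bond brings effort in)
b1 →J2  (closing 0-jn rule on J2)
b0 →TF1  (TF1: transformer flips bond 1)
b3 →I1  (I1 outputs flow p/I1)
b5 →J1  (J1: last free bond brings effort in)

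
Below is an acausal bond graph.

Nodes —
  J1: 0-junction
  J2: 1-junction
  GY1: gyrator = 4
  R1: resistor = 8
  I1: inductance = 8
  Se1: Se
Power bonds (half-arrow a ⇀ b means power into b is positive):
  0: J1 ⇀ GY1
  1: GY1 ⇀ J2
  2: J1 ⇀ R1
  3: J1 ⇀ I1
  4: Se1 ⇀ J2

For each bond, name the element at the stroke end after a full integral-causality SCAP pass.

#4 →J2  (Se1 (Se) sets effort on bond)
#1 →GY1  (closing 1-jn rule on J2)
#0 →GY1  (GY GY1: same side as bond 1)
#3 →I1  (I1 integral (f out))
#2 →J1  (only one effort-in slot at J1)

bond 0 →GY1
bond 1 →GY1
bond 2 →J1
bond 3 →I1
bond 4 →J2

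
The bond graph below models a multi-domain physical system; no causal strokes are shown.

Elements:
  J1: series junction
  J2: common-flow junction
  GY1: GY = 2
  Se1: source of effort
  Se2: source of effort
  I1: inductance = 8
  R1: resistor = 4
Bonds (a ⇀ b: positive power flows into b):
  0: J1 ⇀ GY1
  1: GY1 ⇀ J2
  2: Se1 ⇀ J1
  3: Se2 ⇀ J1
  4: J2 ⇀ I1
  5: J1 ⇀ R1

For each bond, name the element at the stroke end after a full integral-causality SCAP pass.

β0 →J1
β1 →J2
β2 →J1
β3 →J1
β4 →I1
β5 →R1

b2 stroke at J1  (Se1 fixes effort; stroke away)
b3 stroke at J1  (source Se2 imposes e)
b4 stroke at I1  (I1 outputs flow p/I1)
b1 stroke at J2  (J2: bond 4 brought flow, rest push out)
b0 stroke at J1  (GY GY1: same side as bond 1)
b5 stroke at R1  (J1: last free bond brings flow in)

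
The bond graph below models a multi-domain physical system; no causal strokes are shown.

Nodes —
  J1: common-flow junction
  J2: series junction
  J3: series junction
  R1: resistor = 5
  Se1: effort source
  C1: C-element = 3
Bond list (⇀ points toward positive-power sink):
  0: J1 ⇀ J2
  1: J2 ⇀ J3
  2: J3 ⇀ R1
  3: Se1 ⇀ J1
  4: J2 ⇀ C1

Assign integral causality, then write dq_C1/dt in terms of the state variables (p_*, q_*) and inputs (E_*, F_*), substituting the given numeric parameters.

β3 |J1  (source Se1 imposes e)
β0 |J2  (closing 1-jn rule on J1)
β4 |J2  (C1 outputs effort q/C1)
β1 |J3  (J2 needs exactly one f-in)
β2 |R1  (only one flow-in slot at J3)

dq_C1/dt = E_Se1/5 - q_C1/15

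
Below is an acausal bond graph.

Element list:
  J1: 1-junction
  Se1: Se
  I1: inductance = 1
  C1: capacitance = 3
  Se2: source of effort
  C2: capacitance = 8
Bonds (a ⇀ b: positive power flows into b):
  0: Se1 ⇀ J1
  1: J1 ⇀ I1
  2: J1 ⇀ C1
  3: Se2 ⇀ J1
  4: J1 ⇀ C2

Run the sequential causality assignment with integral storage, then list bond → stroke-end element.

#0 stroke→J1  (Se1: effort source, stroke at far end)
#3 stroke→J1  (Se2: effort source, stroke at far end)
#1 stroke→I1  (I1 outputs flow p/I1)
#2 stroke→J1  (J1 flow already set via bond 1)
#4 stroke→J1  (1-jn J1 has f-setter on 1)

#0 →J1
#1 →I1
#2 →J1
#3 →J1
#4 →J1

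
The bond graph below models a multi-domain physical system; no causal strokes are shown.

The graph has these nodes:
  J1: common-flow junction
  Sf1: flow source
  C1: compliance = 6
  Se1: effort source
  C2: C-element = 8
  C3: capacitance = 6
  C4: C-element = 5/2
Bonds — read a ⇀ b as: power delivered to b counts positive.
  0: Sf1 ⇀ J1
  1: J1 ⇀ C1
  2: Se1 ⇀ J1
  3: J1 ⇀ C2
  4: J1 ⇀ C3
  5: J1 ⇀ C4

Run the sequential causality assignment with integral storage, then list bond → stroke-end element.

b0 →Sf1  (source Sf1 imposes f)
b2 →J1  (Se1: effort source, stroke at far end)
b1 →J1  (common-f at J1 fixed by 0)
b3 →J1  (J1 flow already set via bond 0)
b4 →J1  (common-f at J1 fixed by 0)
b5 →J1  (common-f at J1 fixed by 0)

bond 0 |Sf1
bond 1 |J1
bond 2 |J1
bond 3 |J1
bond 4 |J1
bond 5 |J1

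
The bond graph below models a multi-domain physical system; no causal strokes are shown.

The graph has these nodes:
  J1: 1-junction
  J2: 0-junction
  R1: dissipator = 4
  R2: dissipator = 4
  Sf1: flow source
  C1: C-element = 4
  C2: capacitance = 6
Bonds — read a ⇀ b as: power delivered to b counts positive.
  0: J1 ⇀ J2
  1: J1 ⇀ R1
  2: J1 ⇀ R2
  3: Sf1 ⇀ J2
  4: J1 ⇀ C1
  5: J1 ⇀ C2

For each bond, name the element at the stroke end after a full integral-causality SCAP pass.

#3 stroke→Sf1  (Sf1: flow source, stroke at near end)
#0 stroke→J2  (J2 needs exactly one e-in)
#1 stroke→J1  (1-jn J1 has f-setter on 0)
#2 stroke→J1  (J1: bond 0 brought flow, rest push out)
#4 stroke→J1  (1-jn J1 has f-setter on 0)
#5 stroke→J1  (J1: bond 0 brought flow, rest push out)

bond 0 stroke→J2
bond 1 stroke→J1
bond 2 stroke→J1
bond 3 stroke→Sf1
bond 4 stroke→J1
bond 5 stroke→J1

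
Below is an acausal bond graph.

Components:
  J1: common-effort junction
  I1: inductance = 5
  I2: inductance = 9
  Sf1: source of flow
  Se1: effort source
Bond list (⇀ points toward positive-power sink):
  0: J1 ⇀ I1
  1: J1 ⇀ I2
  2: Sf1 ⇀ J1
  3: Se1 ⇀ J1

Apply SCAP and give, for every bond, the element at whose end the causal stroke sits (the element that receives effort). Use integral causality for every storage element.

b0 stroke at I1
b1 stroke at I2
b2 stroke at Sf1
b3 stroke at J1

b2 stroke→Sf1  (source Sf1 imposes f)
b3 stroke→J1  (source Se1 imposes e)
b0 stroke→I1  (common-e at J1 fixed by 3)
b1 stroke→I2  (0-jn J1 has e-setter on 3)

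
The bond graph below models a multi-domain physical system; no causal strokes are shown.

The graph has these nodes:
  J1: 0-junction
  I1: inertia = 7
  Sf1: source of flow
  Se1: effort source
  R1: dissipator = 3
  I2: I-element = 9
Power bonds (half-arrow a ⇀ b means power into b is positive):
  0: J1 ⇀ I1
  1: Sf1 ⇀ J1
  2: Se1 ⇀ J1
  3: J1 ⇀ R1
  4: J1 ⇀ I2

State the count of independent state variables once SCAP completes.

2  (I1, I2 all integral)

b1 →Sf1  (Sf1 fixes flow; stroke at Sf1)
b2 →J1  (Se1 fixes effort; stroke away)
b0 →I1  (common-e at J1 fixed by 2)
b3 →R1  (J1 effort already set via bond 2)
b4 →I2  (J1: bond 2 brought effort, rest push out)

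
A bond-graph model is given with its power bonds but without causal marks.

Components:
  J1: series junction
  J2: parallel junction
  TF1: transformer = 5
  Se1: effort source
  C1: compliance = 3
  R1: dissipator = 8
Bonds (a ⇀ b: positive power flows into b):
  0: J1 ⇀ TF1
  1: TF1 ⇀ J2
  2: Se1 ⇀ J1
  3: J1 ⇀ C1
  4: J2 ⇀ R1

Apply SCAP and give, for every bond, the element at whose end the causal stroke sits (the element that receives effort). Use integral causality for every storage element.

#2 →J1  (Se1 fixes effort; stroke away)
#3 →J1  (C1 outputs effort q/C1)
#0 →TF1  (J1: last free bond brings flow in)
#1 →J2  (TF1: transformer flips bond 0)
#4 →R1  (J2 effort already set via bond 1)

#0 |TF1
#1 |J2
#2 |J1
#3 |J1
#4 |R1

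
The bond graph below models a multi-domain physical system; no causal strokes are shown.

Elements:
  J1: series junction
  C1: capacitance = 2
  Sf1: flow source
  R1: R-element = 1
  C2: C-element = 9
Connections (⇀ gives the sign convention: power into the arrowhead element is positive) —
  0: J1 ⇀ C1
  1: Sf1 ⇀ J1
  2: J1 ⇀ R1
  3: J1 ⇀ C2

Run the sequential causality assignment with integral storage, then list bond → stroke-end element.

bond 0 |J1
bond 1 |Sf1
bond 2 |J1
bond 3 |J1

#1 →Sf1  (Sf1: flow source, stroke at near end)
#0 →J1  (J1: bond 1 brought flow, rest push out)
#2 →J1  (common-f at J1 fixed by 1)
#3 →J1  (J1: bond 1 brought flow, rest push out)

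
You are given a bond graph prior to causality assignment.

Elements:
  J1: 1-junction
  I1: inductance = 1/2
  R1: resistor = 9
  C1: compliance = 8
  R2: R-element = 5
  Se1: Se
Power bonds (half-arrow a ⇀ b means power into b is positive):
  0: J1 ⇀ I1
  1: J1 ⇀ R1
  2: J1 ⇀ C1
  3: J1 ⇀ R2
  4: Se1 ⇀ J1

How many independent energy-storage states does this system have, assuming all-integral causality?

2  (C1, I1 all integral)

#4 stroke→J1  (source Se1 imposes e)
#0 stroke→I1  (I1 integral (f out))
#1 stroke→J1  (common-f at J1 fixed by 0)
#2 stroke→J1  (J1: bond 0 brought flow, rest push out)
#3 stroke→J1  (1-jn J1 has f-setter on 0)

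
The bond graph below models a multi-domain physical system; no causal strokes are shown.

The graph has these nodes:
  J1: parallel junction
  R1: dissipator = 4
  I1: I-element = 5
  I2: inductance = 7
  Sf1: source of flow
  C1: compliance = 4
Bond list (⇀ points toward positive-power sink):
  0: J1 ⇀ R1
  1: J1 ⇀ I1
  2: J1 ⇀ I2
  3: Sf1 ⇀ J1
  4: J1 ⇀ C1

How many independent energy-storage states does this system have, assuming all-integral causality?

3  (C1, I1, I2 all integral)

b3 →Sf1  (Sf1 (Sf) sets flow on bond)
b1 →I1  (I1 integral (f out))
b2 →I2  (I2 outputs flow p/I2)
b4 →J1  (C1: C, integral causality)
b0 →R1  (J1: bond 4 brought effort, rest push out)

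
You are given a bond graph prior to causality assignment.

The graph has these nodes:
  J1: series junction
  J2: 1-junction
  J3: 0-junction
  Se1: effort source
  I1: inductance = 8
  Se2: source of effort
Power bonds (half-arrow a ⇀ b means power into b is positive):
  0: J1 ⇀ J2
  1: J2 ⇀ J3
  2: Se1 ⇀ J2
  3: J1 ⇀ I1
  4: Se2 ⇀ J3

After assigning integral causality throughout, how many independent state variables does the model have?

b2 stroke→J2  (Se1 (Se) sets effort on bond)
b4 stroke→J3  (Se2: effort source, stroke at far end)
b1 stroke→J2  (J3 effort already set via bond 4)
b0 stroke→J1  (J2: last free bond brings flow in)
b3 stroke→I1  (closing 1-jn rule on J1)

1  (I1 all integral)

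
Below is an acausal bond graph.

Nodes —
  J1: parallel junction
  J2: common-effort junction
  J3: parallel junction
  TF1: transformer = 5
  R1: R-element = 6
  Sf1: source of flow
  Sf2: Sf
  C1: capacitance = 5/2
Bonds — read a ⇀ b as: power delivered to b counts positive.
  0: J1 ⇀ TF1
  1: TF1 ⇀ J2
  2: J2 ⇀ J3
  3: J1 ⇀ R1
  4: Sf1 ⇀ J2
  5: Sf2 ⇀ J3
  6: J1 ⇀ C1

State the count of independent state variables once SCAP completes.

1  (C1 all integral)

β4 →Sf1  (Sf1 fixes flow; stroke at Sf1)
β5 →Sf2  (Sf2 fixes flow; stroke at Sf2)
β2 →J3  (only one effort-in slot at J3)
β1 →J2  (closing 0-jn rule on J2)
β0 →TF1  (TF1: transformer flips bond 1)
β6 →J1  (C1 outputs effort q/C1)
β3 →R1  (0-jn J1 has e-setter on 6)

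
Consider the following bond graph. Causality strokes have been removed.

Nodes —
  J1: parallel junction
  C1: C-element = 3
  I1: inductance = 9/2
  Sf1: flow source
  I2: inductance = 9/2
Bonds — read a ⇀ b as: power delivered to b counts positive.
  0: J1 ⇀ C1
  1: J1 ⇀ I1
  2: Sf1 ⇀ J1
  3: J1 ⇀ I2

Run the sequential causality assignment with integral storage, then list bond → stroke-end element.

bond 2 stroke→Sf1  (Sf1 (Sf) sets flow on bond)
bond 0 stroke→J1  (C1 outputs effort q/C1)
bond 1 stroke→I1  (common-e at J1 fixed by 0)
bond 3 stroke→I2  (0-jn J1 has e-setter on 0)

bond 0 |J1
bond 1 |I1
bond 2 |Sf1
bond 3 |I2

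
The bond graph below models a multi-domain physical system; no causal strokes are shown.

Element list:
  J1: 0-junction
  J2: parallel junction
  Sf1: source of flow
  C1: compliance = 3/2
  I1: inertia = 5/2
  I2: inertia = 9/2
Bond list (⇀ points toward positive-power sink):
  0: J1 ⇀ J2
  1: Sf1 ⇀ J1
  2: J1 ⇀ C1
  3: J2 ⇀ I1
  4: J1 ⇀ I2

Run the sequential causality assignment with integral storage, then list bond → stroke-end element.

b0 stroke at J2
b1 stroke at Sf1
b2 stroke at J1
b3 stroke at I1
b4 stroke at I2

#1 stroke→Sf1  (Sf1: flow source, stroke at near end)
#2 stroke→J1  (C1 outputs effort q/C1)
#0 stroke→J2  (J1: bond 2 brought effort, rest push out)
#4 stroke→I2  (common-e at J1 fixed by 2)
#3 stroke→I1  (J2 effort already set via bond 0)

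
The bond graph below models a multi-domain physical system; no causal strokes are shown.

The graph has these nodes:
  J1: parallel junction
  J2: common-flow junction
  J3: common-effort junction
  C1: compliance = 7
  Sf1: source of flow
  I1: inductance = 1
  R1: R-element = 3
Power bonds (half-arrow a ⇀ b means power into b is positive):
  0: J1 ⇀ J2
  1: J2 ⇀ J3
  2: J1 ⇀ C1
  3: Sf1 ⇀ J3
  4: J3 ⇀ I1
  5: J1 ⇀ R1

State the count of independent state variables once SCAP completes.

2  (C1, I1 all integral)

b3 stroke at Sf1  (Sf1 fixes flow; stroke at Sf1)
b2 stroke at J1  (prefer integral on C1)
b0 stroke at J2  (0-jn J1 has e-setter on 2)
b5 stroke at R1  (0-jn J1 has e-setter on 2)
b1 stroke at J3  (J2 needs exactly one f-in)
b4 stroke at I1  (J3: bond 1 brought effort, rest push out)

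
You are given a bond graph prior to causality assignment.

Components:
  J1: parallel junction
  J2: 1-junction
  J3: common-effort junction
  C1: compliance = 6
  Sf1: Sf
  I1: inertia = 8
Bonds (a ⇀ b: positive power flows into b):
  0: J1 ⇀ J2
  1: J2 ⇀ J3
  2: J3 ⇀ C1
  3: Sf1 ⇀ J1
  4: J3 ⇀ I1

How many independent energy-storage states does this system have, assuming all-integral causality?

b3 |Sf1  (Sf1: flow source, stroke at near end)
b0 |J1  (J1 needs exactly one e-in)
b1 |J2  (common-f at J2 fixed by 0)
b2 |J3  (C1 outputs effort q/C1)
b4 |I1  (J3 effort already set via bond 2)

2  (C1, I1 all integral)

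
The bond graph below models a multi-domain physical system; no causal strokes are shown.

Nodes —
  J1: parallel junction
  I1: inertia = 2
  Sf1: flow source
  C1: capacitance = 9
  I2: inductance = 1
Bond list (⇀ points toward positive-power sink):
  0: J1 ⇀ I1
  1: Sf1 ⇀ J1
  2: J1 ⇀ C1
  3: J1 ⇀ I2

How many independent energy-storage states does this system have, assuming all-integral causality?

bond 1 →Sf1  (Sf1: flow source, stroke at near end)
bond 0 →I1  (I1 integral (f out))
bond 2 →J1  (C1 outputs effort q/C1)
bond 3 →I2  (0-jn J1 has e-setter on 2)

3  (C1, I1, I2 all integral)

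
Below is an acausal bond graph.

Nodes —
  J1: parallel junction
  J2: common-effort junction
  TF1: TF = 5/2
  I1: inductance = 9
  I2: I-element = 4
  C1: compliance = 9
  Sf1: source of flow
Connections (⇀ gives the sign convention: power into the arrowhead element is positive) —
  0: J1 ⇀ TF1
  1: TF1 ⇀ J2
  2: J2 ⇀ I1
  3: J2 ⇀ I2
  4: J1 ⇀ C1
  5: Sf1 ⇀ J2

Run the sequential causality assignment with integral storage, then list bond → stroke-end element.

#5 stroke at Sf1  (Sf1 fixes flow; stroke at Sf1)
#2 stroke at I1  (prefer integral on I1)
#3 stroke at I2  (I2: I, integral causality)
#1 stroke at J2  (only one effort-in slot at J2)
#0 stroke at TF1  (TF1: transformer flips bond 1)
#4 stroke at J1  (closing 0-jn rule on J1)

b0 stroke→TF1
b1 stroke→J2
b2 stroke→I1
b3 stroke→I2
b4 stroke→J1
b5 stroke→Sf1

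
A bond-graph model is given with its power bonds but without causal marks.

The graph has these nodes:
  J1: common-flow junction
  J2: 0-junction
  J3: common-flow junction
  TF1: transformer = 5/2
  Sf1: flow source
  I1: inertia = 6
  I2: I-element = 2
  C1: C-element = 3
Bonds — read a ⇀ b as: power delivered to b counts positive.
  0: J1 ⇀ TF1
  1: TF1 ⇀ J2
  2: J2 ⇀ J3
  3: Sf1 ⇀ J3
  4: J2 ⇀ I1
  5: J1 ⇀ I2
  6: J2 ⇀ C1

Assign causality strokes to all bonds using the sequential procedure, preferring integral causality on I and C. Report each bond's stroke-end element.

#0 stroke at J1
#1 stroke at TF1
#2 stroke at J3
#3 stroke at Sf1
#4 stroke at I1
#5 stroke at I2
#6 stroke at J2

bond 3 →Sf1  (Sf1 fixes flow; stroke at Sf1)
bond 2 →J3  (1-jn J3 has f-setter on 3)
bond 4 →I1  (I1 integral (f out))
bond 5 →I2  (I2: I, integral causality)
bond 0 →J1  (common-f at J1 fixed by 5)
bond 1 →TF1  (TF1 one-in-one-out from 0)
bond 6 →J2  (J2 needs exactly one e-in)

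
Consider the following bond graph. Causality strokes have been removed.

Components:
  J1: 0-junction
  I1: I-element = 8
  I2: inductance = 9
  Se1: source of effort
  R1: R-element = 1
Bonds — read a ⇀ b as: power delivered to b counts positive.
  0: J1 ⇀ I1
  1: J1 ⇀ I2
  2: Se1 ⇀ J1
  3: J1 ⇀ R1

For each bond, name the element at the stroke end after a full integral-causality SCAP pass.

#0 |I1
#1 |I2
#2 |J1
#3 |R1

b2 stroke at J1  (source Se1 imposes e)
b0 stroke at I1  (common-e at J1 fixed by 2)
b1 stroke at I2  (0-jn J1 has e-setter on 2)
b3 stroke at R1  (J1: bond 2 brought effort, rest push out)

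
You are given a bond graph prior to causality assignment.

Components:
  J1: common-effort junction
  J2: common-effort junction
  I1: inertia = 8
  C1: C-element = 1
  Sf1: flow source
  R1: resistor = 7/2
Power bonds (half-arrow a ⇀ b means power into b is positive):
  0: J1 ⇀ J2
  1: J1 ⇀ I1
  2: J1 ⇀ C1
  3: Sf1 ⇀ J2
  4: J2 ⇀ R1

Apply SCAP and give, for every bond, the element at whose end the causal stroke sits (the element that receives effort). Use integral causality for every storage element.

b3 stroke at Sf1  (Sf1 (Sf) sets flow on bond)
b1 stroke at I1  (I1: I, integral causality)
b2 stroke at J1  (C1: C, integral causality)
b0 stroke at J2  (0-jn J1 has e-setter on 2)
b4 stroke at R1  (J2: bond 0 brought effort, rest push out)

bond 0 |J2
bond 1 |I1
bond 2 |J1
bond 3 |Sf1
bond 4 |R1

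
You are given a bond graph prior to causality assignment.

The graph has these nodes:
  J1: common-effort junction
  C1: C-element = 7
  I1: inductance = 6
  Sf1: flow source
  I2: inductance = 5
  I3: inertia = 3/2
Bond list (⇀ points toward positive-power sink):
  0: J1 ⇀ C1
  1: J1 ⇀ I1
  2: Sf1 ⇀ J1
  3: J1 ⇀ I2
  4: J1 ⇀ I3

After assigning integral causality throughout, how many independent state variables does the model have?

b2 stroke at Sf1  (source Sf1 imposes f)
b0 stroke at J1  (C1: C, integral causality)
b1 stroke at I1  (common-e at J1 fixed by 0)
b3 stroke at I2  (common-e at J1 fixed by 0)
b4 stroke at I3  (common-e at J1 fixed by 0)

4  (C1, I1, I2, I3 all integral)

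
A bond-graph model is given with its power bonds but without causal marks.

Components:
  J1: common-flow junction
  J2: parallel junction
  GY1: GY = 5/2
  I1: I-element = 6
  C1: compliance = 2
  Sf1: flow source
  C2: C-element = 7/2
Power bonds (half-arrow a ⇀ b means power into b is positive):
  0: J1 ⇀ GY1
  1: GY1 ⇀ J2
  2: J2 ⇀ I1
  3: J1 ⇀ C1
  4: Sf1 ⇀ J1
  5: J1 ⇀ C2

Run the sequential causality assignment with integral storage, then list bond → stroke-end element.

bond 4 stroke→Sf1  (source Sf1 imposes f)
bond 0 stroke→J1  (common-f at J1 fixed by 4)
bond 3 stroke→J1  (1-jn J1 has f-setter on 4)
bond 5 stroke→J1  (common-f at J1 fixed by 4)
bond 1 stroke→J2  (GY1: gyrator matches bond 0)
bond 2 stroke→I1  (J2 effort already set via bond 1)

b0 →J1
b1 →J2
b2 →I1
b3 →J1
b4 →Sf1
b5 →J1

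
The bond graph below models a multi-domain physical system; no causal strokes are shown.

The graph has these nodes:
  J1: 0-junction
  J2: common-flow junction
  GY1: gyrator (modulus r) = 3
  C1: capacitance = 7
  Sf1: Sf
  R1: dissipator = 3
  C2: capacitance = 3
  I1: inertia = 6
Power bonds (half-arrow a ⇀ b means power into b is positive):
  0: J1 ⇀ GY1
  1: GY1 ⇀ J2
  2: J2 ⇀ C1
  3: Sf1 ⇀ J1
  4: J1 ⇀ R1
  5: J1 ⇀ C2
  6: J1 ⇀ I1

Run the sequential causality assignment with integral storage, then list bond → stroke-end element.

β0 stroke→GY1
β1 stroke→GY1
β2 stroke→J2
β3 stroke→Sf1
β4 stroke→R1
β5 stroke→J1
β6 stroke→I1

bond 3 stroke at Sf1  (source Sf1 imposes f)
bond 2 stroke at J2  (C1 outputs effort q/C1)
bond 1 stroke at GY1  (J2: last free bond brings flow in)
bond 0 stroke at GY1  (GY1 both-in/both-out from 1)
bond 5 stroke at J1  (C2 outputs effort q/C2)
bond 4 stroke at R1  (J1: bond 5 brought effort, rest push out)
bond 6 stroke at I1  (0-jn J1 has e-setter on 5)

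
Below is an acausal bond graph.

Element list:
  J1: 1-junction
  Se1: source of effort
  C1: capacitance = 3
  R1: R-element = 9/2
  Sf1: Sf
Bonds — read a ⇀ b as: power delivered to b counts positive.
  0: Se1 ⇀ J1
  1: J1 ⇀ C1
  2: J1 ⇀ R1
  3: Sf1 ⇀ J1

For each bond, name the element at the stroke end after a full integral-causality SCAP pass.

b0 →J1  (Se1: effort source, stroke at far end)
b3 →Sf1  (Sf1: flow source, stroke at near end)
b1 →J1  (J1: bond 3 brought flow, rest push out)
b2 →J1  (common-f at J1 fixed by 3)

bond 0 stroke at J1
bond 1 stroke at J1
bond 2 stroke at J1
bond 3 stroke at Sf1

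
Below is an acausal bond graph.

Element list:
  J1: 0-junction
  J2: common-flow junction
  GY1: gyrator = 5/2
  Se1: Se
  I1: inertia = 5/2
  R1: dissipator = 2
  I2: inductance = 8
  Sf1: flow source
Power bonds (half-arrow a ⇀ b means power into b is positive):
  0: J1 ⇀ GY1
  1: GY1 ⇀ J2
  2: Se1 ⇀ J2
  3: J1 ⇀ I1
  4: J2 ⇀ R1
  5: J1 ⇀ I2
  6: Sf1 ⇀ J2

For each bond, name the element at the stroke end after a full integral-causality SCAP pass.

bond 2 stroke→J2  (Se1 (Se) sets effort on bond)
bond 6 stroke→Sf1  (Sf1 fixes flow; stroke at Sf1)
bond 1 stroke→J2  (common-f at J2 fixed by 6)
bond 4 stroke→J2  (J2 flow already set via bond 6)
bond 0 stroke→J1  (GY GY1: same side as bond 1)
bond 3 stroke→I1  (common-e at J1 fixed by 0)
bond 5 stroke→I2  (J1 effort already set via bond 0)

b0 stroke at J1
b1 stroke at J2
b2 stroke at J2
b3 stroke at I1
b4 stroke at J2
b5 stroke at I2
b6 stroke at Sf1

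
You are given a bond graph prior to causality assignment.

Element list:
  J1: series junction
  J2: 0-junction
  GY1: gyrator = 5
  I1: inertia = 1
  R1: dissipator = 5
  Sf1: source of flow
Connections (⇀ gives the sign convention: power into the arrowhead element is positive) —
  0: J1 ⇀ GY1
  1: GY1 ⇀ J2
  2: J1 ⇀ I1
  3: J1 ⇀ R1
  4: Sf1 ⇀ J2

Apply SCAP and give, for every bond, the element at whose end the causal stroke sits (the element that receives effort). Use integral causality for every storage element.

bond 4 stroke at Sf1  (Sf1: flow source, stroke at near end)
bond 1 stroke at J2  (J2: last free bond brings effort in)
bond 0 stroke at J1  (through GY1, causality inverts; strokes same side of GY1)
bond 2 stroke at I1  (I1: I, integral causality)
bond 3 stroke at J1  (J1: bond 2 brought flow, rest push out)

#0 →J1
#1 →J2
#2 →I1
#3 →J1
#4 →Sf1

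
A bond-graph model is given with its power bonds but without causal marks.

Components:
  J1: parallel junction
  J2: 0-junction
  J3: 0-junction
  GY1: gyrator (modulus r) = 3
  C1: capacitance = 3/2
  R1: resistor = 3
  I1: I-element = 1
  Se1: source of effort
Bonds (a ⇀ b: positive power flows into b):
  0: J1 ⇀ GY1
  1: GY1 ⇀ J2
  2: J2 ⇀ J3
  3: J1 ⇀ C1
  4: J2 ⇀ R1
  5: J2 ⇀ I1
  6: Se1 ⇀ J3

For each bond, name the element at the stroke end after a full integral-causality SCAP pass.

#6 →J3  (Se1 fixes effort; stroke away)
#2 →J2  (J3: bond 6 brought effort, rest push out)
#1 →GY1  (J2 effort already set via bond 2)
#4 →R1  (common-e at J2 fixed by 2)
#5 →I1  (0-jn J2 has e-setter on 2)
#0 →GY1  (GY1 both-in/both-out from 1)
#3 →J1  (J1 needs exactly one e-in)

#0 stroke at GY1
#1 stroke at GY1
#2 stroke at J2
#3 stroke at J1
#4 stroke at R1
#5 stroke at I1
#6 stroke at J3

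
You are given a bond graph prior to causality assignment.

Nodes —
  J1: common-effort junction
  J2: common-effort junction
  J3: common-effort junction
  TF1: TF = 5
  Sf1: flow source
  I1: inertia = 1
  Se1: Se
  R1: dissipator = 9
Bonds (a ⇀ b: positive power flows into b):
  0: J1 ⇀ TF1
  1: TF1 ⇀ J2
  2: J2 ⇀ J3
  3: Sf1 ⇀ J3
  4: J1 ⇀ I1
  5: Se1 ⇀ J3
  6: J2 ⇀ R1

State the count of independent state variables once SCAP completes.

1  (I1 all integral)

β3 |Sf1  (Sf1: flow source, stroke at near end)
β5 |J3  (Se1 (Se) sets effort on bond)
β2 |J2  (0-jn J3 has e-setter on 5)
β1 |TF1  (J2: bond 2 brought effort, rest push out)
β6 |R1  (J2 effort already set via bond 2)
β0 |J1  (TF TF1: opposite of bond 1)
β4 |I1  (J1 effort already set via bond 0)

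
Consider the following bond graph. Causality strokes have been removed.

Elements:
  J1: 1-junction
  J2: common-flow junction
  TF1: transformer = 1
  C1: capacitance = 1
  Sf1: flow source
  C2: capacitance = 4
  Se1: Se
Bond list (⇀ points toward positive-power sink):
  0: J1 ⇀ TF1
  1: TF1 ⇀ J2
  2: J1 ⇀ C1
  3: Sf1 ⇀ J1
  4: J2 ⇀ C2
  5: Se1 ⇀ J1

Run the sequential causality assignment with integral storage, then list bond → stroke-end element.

b0 |J1
b1 |TF1
b2 |J1
b3 |Sf1
b4 |J2
b5 |J1

b3 stroke→Sf1  (Sf1 (Sf) sets flow on bond)
b5 stroke→J1  (Se1 fixes effort; stroke away)
b0 stroke→J1  (common-f at J1 fixed by 3)
b2 stroke→J1  (1-jn J1 has f-setter on 3)
b1 stroke→TF1  (through TF1, causality passes straight; one stroke at TF1)
b4 stroke→J2  (J2: bond 1 brought flow, rest push out)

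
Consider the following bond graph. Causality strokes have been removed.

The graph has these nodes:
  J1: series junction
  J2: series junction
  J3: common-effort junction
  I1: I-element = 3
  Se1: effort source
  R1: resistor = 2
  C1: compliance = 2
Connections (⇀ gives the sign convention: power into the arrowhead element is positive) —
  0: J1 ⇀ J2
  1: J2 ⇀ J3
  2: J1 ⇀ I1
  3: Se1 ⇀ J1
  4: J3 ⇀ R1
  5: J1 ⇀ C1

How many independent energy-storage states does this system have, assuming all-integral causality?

2  (C1, I1 all integral)

#3 |J1  (Se1: effort source, stroke at far end)
#2 |I1  (I1: I, integral causality)
#0 |J1  (1-jn J1 has f-setter on 2)
#5 |J1  (common-f at J1 fixed by 2)
#1 |J2  (1-jn J2 has f-setter on 0)
#4 |J3  (J3 needs exactly one e-in)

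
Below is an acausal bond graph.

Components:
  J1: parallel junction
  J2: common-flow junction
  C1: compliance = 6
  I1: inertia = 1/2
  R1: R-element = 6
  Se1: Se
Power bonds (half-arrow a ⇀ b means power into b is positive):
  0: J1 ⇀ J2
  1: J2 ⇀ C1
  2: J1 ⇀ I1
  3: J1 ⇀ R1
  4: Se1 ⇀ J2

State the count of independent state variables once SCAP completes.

b4 stroke at J2  (Se1 fixes effort; stroke away)
b1 stroke at J2  (C1 outputs effort q/C1)
b0 stroke at J1  (only one flow-in slot at J2)
b2 stroke at I1  (common-e at J1 fixed by 0)
b3 stroke at R1  (common-e at J1 fixed by 0)

2  (C1, I1 all integral)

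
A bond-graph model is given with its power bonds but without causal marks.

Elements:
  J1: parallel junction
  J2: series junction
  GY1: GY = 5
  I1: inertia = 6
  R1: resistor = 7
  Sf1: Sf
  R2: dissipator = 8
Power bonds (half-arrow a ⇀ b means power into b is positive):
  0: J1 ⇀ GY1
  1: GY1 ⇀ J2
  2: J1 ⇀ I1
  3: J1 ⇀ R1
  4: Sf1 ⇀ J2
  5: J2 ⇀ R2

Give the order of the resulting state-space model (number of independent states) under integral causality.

b4 stroke at Sf1  (Sf1 (Sf) sets flow on bond)
b1 stroke at J2  (1-jn J2 has f-setter on 4)
b5 stroke at J2  (J2 flow already set via bond 4)
b0 stroke at J1  (through GY1, causality inverts; strokes same side of GY1)
b2 stroke at I1  (J1 effort already set via bond 0)
b3 stroke at R1  (0-jn J1 has e-setter on 0)

1  (I1 all integral)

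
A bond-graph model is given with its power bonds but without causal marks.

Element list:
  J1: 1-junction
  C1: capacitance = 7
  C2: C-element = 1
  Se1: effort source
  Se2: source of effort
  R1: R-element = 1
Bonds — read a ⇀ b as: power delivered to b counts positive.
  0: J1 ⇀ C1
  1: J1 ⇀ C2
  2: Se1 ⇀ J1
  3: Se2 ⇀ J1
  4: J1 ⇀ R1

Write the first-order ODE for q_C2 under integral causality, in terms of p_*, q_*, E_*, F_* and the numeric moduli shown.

dq_C2/dt = E_Se1 + E_Se2 - q_C1/7 - q_C2

bond 2 stroke→J1  (Se1 fixes effort; stroke away)
bond 3 stroke→J1  (Se2 (Se) sets effort on bond)
bond 0 stroke→J1  (C1 outputs effort q/C1)
bond 1 stroke→J1  (C2 outputs effort q/C2)
bond 4 stroke→R1  (J1 needs exactly one f-in)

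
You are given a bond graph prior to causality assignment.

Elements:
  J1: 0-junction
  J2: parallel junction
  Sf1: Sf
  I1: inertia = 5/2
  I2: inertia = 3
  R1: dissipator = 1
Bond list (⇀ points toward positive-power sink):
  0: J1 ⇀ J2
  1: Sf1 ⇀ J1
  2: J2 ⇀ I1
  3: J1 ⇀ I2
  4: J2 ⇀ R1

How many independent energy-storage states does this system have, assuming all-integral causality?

2  (I1, I2 all integral)

#1 |Sf1  (source Sf1 imposes f)
#2 |I1  (prefer integral on I1)
#3 |I2  (I2 outputs flow p/I2)
#0 |J1  (J1 needs exactly one e-in)
#4 |J2  (only one effort-in slot at J2)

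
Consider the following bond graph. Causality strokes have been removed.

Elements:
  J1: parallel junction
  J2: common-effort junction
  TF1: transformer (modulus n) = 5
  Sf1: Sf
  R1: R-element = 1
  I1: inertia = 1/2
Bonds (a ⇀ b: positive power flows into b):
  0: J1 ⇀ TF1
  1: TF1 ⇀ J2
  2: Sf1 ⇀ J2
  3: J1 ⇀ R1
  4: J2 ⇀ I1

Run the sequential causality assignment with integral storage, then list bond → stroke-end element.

b0 →TF1
b1 →J2
b2 →Sf1
b3 →J1
b4 →I1

β2 stroke at Sf1  (Sf1: flow source, stroke at near end)
β4 stroke at I1  (I1: I, integral causality)
β1 stroke at J2  (J2 needs exactly one e-in)
β0 stroke at TF1  (TF TF1: opposite of bond 1)
β3 stroke at J1  (closing 0-jn rule on J1)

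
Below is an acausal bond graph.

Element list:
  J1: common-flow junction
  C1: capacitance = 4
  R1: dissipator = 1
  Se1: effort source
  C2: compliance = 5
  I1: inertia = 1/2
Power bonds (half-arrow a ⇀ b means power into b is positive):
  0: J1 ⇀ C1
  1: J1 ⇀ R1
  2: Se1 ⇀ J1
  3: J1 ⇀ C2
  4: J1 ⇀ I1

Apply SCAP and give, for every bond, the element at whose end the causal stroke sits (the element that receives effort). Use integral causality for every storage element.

β2 →J1  (Se1 fixes effort; stroke away)
β0 →J1  (C1 integral (e out))
β3 →J1  (C2 outputs effort q/C2)
β4 →I1  (I1: I, integral causality)
β1 →J1  (J1: bond 4 brought flow, rest push out)

b0 stroke at J1
b1 stroke at J1
b2 stroke at J1
b3 stroke at J1
b4 stroke at I1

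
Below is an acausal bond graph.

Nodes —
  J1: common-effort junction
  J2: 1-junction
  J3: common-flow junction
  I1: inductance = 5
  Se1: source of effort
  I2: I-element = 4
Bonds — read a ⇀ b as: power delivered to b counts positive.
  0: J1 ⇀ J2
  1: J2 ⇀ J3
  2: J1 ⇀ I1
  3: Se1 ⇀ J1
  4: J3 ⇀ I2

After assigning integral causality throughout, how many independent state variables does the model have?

bond 3 →J1  (Se1: effort source, stroke at far end)
bond 0 →J2  (J1: bond 3 brought effort, rest push out)
bond 2 →I1  (J1 effort already set via bond 3)
bond 1 →J3  (closing 1-jn rule on J2)
bond 4 →I2  (only one flow-in slot at J3)

2  (I1, I2 all integral)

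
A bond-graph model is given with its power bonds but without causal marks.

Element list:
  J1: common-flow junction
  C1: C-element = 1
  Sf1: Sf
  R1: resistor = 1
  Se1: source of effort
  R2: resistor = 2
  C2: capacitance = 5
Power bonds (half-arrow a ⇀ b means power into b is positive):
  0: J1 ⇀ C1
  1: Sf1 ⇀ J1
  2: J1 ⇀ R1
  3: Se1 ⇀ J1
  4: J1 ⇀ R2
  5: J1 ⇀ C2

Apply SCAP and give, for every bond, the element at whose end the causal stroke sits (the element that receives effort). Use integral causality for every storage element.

#1 stroke→Sf1  (source Sf1 imposes f)
#3 stroke→J1  (source Se1 imposes e)
#0 stroke→J1  (1-jn J1 has f-setter on 1)
#2 stroke→J1  (1-jn J1 has f-setter on 1)
#4 stroke→J1  (J1: bond 1 brought flow, rest push out)
#5 stroke→J1  (J1 flow already set via bond 1)

#0 stroke→J1
#1 stroke→Sf1
#2 stroke→J1
#3 stroke→J1
#4 stroke→J1
#5 stroke→J1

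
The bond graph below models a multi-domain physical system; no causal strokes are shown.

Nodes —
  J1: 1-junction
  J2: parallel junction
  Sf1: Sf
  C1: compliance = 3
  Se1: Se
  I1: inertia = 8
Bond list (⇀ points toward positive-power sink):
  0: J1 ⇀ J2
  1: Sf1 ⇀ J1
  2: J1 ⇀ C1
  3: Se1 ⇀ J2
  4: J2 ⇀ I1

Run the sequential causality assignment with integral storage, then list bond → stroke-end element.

#0 stroke at J1
#1 stroke at Sf1
#2 stroke at J1
#3 stroke at J2
#4 stroke at I1

β1 |Sf1  (source Sf1 imposes f)
β3 |J2  (Se1 fixes effort; stroke away)
β0 |J1  (common-f at J1 fixed by 1)
β2 |J1  (J1: bond 1 brought flow, rest push out)
β4 |I1  (0-jn J2 has e-setter on 3)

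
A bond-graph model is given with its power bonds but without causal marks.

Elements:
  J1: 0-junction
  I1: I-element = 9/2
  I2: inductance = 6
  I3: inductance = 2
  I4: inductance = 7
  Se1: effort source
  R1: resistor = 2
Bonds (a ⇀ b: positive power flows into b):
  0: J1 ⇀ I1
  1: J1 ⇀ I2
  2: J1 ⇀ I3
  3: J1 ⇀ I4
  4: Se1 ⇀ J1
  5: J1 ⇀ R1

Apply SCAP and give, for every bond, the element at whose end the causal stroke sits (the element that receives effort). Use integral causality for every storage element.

bond 0 stroke→I1
bond 1 stroke→I2
bond 2 stroke→I3
bond 3 stroke→I4
bond 4 stroke→J1
bond 5 stroke→R1

β4 stroke→J1  (Se1: effort source, stroke at far end)
β0 stroke→I1  (J1: bond 4 brought effort, rest push out)
β1 stroke→I2  (J1: bond 4 brought effort, rest push out)
β2 stroke→I3  (common-e at J1 fixed by 4)
β3 stroke→I4  (0-jn J1 has e-setter on 4)
β5 stroke→R1  (J1 effort already set via bond 4)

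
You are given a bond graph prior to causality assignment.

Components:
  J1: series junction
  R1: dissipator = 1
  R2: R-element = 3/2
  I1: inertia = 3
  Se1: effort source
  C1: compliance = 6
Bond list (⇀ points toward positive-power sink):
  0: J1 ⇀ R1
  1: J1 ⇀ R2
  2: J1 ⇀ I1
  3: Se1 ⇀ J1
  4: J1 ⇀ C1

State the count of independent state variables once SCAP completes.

2  (C1, I1 all integral)

#3 →J1  (Se1 (Se) sets effort on bond)
#2 →I1  (I1 outputs flow p/I1)
#0 →J1  (J1 flow already set via bond 2)
#1 →J1  (J1 flow already set via bond 2)
#4 →J1  (J1 flow already set via bond 2)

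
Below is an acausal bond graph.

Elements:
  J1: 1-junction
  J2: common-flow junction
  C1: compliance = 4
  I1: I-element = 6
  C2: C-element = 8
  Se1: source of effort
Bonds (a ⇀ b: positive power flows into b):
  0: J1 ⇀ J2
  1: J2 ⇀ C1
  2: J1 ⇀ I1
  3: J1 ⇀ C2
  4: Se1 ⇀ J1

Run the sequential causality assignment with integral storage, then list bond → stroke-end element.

#4 →J1  (Se1 (Se) sets effort on bond)
#1 →J2  (C1 integral (e out))
#0 →J1  (only one flow-in slot at J2)
#2 →I1  (I1: I, integral causality)
#3 →J1  (J1 flow already set via bond 2)

b0 |J1
b1 |J2
b2 |I1
b3 |J1
b4 |J1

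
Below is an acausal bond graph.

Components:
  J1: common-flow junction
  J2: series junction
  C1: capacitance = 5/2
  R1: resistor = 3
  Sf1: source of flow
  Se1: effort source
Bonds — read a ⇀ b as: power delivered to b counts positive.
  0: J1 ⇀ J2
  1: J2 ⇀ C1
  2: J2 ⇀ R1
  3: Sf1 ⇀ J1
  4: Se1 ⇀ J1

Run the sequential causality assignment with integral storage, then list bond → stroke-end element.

β0 →J1
β1 →J2
β2 →J2
β3 →Sf1
β4 →J1

#3 stroke at Sf1  (Sf1 (Sf) sets flow on bond)
#4 stroke at J1  (Se1: effort source, stroke at far end)
#0 stroke at J1  (1-jn J1 has f-setter on 3)
#1 stroke at J2  (1-jn J2 has f-setter on 0)
#2 stroke at J2  (1-jn J2 has f-setter on 0)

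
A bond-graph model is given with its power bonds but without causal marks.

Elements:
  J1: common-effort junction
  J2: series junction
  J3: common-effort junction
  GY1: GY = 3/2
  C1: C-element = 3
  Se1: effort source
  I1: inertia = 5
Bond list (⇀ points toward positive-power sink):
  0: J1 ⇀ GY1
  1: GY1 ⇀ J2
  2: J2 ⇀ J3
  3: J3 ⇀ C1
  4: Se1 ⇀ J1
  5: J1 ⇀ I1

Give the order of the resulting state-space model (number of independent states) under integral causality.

β4 stroke→J1  (Se1 fixes effort; stroke away)
β0 stroke→GY1  (0-jn J1 has e-setter on 4)
β5 stroke→I1  (common-e at J1 fixed by 4)
β1 stroke→GY1  (through GY1, causality inverts; strokes same side of GY1)
β2 stroke→J2  (1-jn J2 has f-setter on 1)
β3 stroke→J3  (J3 needs exactly one e-in)

2  (C1, I1 all integral)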